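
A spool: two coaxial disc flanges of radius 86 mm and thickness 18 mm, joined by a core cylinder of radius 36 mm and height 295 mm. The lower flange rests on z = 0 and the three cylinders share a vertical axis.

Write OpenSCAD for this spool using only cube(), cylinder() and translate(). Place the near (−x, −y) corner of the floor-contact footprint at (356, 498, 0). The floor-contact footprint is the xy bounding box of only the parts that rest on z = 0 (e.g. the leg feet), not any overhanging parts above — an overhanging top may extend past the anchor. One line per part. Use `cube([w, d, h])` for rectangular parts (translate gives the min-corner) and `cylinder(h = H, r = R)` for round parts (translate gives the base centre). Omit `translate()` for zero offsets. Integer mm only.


translate([442, 584, 0]) cylinder(h = 18, r = 86);
translate([442, 584, 18]) cylinder(h = 295, r = 36);
translate([442, 584, 313]) cylinder(h = 18, r = 86);


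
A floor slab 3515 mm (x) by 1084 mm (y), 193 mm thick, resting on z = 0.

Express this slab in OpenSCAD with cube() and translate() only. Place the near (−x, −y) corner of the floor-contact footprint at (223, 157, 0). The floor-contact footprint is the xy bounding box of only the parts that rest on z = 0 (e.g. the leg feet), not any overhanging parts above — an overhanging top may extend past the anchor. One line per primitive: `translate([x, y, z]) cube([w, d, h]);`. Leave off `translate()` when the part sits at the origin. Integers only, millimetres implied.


translate([223, 157, 0]) cube([3515, 1084, 193]);


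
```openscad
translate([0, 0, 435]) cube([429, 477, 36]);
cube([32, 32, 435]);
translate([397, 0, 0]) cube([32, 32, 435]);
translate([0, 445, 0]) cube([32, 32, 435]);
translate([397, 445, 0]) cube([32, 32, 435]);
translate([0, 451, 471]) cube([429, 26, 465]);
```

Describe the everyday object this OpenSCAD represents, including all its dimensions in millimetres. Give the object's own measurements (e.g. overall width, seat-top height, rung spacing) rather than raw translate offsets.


A chair. The seat is a 429×477×36 mm slab with its top at z = 471 mm, on four 32×32 mm corner legs (flush with the seat edges, standing on z = 0). A flat backrest 26 mm thick, 465 mm tall, spans the full seat width and rises from the seat top along its +y edge, rear face flush with the rear of the seat.


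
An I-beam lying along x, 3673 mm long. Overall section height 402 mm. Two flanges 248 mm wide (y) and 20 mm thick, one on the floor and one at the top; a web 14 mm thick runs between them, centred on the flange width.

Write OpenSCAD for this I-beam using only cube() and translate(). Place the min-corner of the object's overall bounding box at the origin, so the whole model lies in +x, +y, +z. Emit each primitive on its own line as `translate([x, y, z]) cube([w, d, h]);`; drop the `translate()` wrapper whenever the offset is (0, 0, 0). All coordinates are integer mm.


cube([3673, 248, 20]);
translate([0, 117, 20]) cube([3673, 14, 362]);
translate([0, 0, 382]) cube([3673, 248, 20]);


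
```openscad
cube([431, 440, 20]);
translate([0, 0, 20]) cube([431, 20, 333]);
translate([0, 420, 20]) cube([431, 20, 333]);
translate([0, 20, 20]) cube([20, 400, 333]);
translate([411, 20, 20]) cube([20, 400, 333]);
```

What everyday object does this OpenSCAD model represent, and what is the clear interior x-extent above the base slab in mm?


An open box. The internal width is 391 mm.

A 431×440 base slab with four walls standing on it — an open box. The base is 431 mm wide and the walls are 20 mm thick, so the internal width is 431 − 2 × 20 = 391 mm.


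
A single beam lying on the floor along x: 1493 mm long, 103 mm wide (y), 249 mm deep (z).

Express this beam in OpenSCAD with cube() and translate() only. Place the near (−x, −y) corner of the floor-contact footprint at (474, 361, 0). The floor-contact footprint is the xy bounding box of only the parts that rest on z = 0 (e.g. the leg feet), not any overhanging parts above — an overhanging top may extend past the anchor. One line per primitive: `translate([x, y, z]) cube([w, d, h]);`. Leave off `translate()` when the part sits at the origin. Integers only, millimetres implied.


translate([474, 361, 0]) cube([1493, 103, 249]);


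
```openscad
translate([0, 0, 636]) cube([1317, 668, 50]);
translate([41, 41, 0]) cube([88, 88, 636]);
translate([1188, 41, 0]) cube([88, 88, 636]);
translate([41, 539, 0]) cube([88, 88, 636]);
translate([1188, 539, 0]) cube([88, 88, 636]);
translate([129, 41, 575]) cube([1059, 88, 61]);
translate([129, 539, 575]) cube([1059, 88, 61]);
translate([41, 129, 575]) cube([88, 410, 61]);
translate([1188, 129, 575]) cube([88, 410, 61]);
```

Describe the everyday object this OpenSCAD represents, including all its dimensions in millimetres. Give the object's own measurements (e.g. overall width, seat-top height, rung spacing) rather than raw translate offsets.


A table: top 1317 mm (x) × 668 mm (y), 50 mm thick, upper face at z = 686 mm, on four 88×88 mm square legs, each inset 41 mm from the nearest pair of top edges from z = 0 to the bottom of the top. Four apron rails, 88 mm thick and 61 mm tall, run between adjacent legs with their top edges flush with the underside of the top and their outer faces flush with the legs' outer faces.


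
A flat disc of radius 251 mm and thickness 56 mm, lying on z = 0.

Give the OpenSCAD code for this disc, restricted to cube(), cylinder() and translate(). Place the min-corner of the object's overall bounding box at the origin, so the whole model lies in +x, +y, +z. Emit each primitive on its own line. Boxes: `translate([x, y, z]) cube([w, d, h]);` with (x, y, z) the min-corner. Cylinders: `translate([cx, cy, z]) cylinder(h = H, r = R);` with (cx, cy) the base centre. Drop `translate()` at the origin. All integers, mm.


translate([251, 251, 0]) cylinder(h = 56, r = 251);


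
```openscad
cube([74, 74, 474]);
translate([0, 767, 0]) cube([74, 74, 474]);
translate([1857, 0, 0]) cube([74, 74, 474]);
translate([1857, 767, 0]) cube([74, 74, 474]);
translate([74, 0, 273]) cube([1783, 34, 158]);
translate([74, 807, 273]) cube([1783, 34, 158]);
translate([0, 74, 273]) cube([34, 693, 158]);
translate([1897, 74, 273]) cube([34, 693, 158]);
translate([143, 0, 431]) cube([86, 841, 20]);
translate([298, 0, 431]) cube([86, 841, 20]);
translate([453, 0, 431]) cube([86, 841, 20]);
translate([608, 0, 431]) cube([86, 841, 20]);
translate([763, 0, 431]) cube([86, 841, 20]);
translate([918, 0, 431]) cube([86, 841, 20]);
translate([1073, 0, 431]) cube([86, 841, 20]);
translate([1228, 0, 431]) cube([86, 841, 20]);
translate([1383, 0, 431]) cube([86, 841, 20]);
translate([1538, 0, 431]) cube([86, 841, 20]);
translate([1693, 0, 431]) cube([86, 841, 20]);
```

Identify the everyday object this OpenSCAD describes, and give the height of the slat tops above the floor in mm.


A bed frame. The slat-top height is 451 mm.

Four posts, four rails, and a row of slats — a bed frame. Slats sit on the rails at z = 273 + 158 = 431; with slat thickness 20, the top is 451 mm.


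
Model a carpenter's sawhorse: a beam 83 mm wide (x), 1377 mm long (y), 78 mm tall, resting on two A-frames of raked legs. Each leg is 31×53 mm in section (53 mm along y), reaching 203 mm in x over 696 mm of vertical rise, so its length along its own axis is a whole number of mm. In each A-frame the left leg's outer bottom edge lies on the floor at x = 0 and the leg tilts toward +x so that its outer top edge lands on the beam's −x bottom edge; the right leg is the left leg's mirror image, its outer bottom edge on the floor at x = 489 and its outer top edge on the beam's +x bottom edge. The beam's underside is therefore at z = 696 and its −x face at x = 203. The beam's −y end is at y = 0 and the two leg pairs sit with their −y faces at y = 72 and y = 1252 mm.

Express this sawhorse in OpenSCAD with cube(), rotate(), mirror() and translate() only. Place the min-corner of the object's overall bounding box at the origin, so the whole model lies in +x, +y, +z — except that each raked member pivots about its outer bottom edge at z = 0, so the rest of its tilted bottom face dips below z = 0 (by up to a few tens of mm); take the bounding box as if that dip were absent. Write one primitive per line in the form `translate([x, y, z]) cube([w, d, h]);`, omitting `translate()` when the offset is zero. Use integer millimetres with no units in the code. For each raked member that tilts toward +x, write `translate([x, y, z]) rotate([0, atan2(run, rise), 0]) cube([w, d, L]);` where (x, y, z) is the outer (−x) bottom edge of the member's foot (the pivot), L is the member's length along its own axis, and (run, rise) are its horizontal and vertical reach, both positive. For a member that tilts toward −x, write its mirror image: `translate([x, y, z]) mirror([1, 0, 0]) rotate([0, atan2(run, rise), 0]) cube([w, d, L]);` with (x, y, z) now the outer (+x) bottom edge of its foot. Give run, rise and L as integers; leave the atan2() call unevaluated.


translate([203, 0, 696]) cube([83, 1377, 78]);
translate([0, 72, 0]) rotate([0, atan2(203, 696), 0]) cube([31, 53, 725]);
translate([489, 72, 0]) mirror([1, 0, 0]) rotate([0, atan2(203, 696), 0]) cube([31, 53, 725]);
translate([0, 1252, 0]) rotate([0, atan2(203, 696), 0]) cube([31, 53, 725]);
translate([489, 1252, 0]) mirror([1, 0, 0]) rotate([0, atan2(203, 696), 0]) cube([31, 53, 725]);


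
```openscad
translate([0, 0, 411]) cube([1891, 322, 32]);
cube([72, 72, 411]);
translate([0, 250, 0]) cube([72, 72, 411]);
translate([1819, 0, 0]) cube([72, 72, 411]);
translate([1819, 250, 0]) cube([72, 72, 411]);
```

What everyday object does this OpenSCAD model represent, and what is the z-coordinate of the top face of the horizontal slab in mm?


A bench. The seat-top height is 443 mm.

A long slab on four corner posts — a bench. The slab sits at z = 411 with thickness 32, so the top is 411 + 32 = 443 mm.


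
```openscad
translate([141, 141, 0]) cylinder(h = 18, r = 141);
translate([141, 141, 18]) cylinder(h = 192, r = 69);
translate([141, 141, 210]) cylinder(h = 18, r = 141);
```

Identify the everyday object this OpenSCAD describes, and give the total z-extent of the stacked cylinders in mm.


A spool. The overall height is 228 mm.

Three coaxial cylinders, large–small–large — a spool. Two 18 mm flanges and a 192 mm core give 18 + 192 + 18 = 228 mm.


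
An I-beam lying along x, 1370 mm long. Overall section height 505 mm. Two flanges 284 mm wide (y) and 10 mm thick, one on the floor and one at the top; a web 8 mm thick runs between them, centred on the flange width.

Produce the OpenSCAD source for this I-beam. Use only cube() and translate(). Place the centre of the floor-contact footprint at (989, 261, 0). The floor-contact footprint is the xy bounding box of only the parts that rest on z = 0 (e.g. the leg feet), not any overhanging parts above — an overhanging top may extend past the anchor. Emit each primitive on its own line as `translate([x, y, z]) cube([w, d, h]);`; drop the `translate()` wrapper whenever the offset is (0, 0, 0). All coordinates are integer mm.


translate([304, 119, 0]) cube([1370, 284, 10]);
translate([304, 257, 10]) cube([1370, 8, 485]);
translate([304, 119, 495]) cube([1370, 284, 10]);


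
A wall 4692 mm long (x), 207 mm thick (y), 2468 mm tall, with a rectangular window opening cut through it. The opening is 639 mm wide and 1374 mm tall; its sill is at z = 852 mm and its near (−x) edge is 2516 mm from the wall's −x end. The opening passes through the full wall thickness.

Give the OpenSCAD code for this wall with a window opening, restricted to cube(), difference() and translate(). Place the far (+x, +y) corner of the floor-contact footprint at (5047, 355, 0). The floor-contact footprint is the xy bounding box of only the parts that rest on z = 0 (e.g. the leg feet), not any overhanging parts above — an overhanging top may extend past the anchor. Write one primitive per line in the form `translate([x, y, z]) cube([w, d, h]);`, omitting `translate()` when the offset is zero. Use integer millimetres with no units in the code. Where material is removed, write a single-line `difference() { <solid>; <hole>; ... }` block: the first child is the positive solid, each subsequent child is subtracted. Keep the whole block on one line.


difference() { translate([355, 148, 0]) cube([4692, 207, 2468]); translate([2871, 148, 852]) cube([639, 207, 1374]); }


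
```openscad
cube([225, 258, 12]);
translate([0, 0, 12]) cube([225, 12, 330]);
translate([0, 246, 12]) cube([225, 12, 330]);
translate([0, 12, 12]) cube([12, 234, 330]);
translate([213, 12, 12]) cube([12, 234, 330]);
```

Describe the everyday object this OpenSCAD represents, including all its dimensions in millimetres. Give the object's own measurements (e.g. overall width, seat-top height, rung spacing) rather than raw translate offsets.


An open-topped rectangular box: outside dimensions 225×258×342 mm, with a uniform wall and base thickness of 12 mm. The base is a full 225×258 slab on the floor; four walls sit on top of the base. The front and back walls (the −y and +y sides) span the full width; the two side walls fit between them.


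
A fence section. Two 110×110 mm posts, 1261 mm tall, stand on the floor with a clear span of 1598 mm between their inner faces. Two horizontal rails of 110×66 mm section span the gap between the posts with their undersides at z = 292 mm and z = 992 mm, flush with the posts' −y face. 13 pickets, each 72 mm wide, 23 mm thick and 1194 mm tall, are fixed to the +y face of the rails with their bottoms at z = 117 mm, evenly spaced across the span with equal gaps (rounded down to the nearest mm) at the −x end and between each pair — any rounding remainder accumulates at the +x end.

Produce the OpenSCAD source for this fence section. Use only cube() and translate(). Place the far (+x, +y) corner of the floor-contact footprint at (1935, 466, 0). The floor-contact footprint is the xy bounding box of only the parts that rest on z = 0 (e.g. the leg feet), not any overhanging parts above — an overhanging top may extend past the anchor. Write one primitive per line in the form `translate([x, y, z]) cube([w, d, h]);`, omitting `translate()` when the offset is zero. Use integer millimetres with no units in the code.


translate([117, 356, 0]) cube([110, 110, 1261]);
translate([1825, 356, 0]) cube([110, 110, 1261]);
translate([227, 356, 292]) cube([1598, 110, 66]);
translate([227, 356, 992]) cube([1598, 110, 66]);
translate([274, 466, 117]) cube([72, 23, 1194]);
translate([393, 466, 117]) cube([72, 23, 1194]);
translate([512, 466, 117]) cube([72, 23, 1194]);
translate([631, 466, 117]) cube([72, 23, 1194]);
translate([750, 466, 117]) cube([72, 23, 1194]);
translate([869, 466, 117]) cube([72, 23, 1194]);
translate([988, 466, 117]) cube([72, 23, 1194]);
translate([1107, 466, 117]) cube([72, 23, 1194]);
translate([1226, 466, 117]) cube([72, 23, 1194]);
translate([1345, 466, 117]) cube([72, 23, 1194]);
translate([1464, 466, 117]) cube([72, 23, 1194]);
translate([1583, 466, 117]) cube([72, 23, 1194]);
translate([1702, 466, 117]) cube([72, 23, 1194]);


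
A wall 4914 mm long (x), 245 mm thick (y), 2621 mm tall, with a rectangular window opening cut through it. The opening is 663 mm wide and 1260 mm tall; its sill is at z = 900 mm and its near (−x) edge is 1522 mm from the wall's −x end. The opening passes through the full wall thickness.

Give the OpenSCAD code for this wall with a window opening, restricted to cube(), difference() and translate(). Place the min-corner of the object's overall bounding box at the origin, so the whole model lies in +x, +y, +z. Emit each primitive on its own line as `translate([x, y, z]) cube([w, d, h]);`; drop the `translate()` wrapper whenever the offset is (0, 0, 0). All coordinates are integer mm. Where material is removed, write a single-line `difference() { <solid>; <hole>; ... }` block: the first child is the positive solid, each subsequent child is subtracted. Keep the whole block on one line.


difference() { cube([4914, 245, 2621]); translate([1522, 0, 900]) cube([663, 245, 1260]); }


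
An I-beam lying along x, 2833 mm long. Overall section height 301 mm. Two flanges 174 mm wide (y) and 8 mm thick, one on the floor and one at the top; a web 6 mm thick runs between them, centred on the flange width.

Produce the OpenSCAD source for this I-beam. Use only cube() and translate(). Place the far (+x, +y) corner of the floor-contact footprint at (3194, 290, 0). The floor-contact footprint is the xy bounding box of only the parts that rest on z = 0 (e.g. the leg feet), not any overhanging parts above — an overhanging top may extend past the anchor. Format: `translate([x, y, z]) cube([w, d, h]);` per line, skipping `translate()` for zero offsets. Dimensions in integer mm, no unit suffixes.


translate([361, 116, 0]) cube([2833, 174, 8]);
translate([361, 200, 8]) cube([2833, 6, 285]);
translate([361, 116, 293]) cube([2833, 174, 8]);


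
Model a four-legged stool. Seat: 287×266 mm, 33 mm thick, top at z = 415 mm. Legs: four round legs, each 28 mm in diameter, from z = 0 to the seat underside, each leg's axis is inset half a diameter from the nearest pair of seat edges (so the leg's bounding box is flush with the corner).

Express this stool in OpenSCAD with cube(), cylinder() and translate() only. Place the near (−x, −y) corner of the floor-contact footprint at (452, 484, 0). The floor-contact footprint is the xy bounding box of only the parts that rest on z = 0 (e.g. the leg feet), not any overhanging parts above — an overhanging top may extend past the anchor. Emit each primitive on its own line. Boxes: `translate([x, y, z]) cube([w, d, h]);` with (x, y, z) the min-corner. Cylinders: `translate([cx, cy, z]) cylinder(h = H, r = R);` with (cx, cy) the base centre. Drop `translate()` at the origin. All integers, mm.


translate([452, 484, 382]) cube([287, 266, 33]);
translate([466, 498, 0]) cylinder(h = 382, r = 14);
translate([725, 498, 0]) cylinder(h = 382, r = 14);
translate([466, 736, 0]) cylinder(h = 382, r = 14);
translate([725, 736, 0]) cylinder(h = 382, r = 14);


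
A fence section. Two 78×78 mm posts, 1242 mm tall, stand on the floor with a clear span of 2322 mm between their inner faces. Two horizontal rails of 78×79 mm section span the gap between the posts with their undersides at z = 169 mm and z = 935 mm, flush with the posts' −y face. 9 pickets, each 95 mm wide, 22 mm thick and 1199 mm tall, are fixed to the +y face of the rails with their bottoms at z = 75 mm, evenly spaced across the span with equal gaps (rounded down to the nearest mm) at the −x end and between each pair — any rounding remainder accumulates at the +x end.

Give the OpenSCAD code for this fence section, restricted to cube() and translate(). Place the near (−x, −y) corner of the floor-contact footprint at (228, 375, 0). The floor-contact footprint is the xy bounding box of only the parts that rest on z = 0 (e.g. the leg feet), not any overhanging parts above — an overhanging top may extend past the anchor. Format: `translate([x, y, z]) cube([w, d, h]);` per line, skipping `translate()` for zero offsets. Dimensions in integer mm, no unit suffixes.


translate([228, 375, 0]) cube([78, 78, 1242]);
translate([2628, 375, 0]) cube([78, 78, 1242]);
translate([306, 375, 169]) cube([2322, 78, 79]);
translate([306, 375, 935]) cube([2322, 78, 79]);
translate([452, 453, 75]) cube([95, 22, 1199]);
translate([693, 453, 75]) cube([95, 22, 1199]);
translate([934, 453, 75]) cube([95, 22, 1199]);
translate([1175, 453, 75]) cube([95, 22, 1199]);
translate([1416, 453, 75]) cube([95, 22, 1199]);
translate([1657, 453, 75]) cube([95, 22, 1199]);
translate([1898, 453, 75]) cube([95, 22, 1199]);
translate([2139, 453, 75]) cube([95, 22, 1199]);
translate([2380, 453, 75]) cube([95, 22, 1199]);


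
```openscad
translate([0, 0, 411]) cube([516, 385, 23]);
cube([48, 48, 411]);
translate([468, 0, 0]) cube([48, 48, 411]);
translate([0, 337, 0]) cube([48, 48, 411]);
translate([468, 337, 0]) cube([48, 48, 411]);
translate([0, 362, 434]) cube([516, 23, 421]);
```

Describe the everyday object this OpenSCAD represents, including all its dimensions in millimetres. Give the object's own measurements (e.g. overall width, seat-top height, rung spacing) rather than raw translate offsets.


A chair. The seat is a 516×385×23 mm slab with its top at z = 434 mm, on four 48×48 mm corner legs (flush with the seat edges, standing on z = 0). A flat backrest 23 mm thick, 421 mm tall, spans the full seat width and rises from the seat top along its +y edge, rear face flush with the rear of the seat.


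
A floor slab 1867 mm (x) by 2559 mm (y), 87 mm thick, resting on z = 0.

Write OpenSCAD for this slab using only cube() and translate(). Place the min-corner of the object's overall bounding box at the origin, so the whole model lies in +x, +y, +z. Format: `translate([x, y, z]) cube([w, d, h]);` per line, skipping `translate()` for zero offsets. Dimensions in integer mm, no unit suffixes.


cube([1867, 2559, 87]);


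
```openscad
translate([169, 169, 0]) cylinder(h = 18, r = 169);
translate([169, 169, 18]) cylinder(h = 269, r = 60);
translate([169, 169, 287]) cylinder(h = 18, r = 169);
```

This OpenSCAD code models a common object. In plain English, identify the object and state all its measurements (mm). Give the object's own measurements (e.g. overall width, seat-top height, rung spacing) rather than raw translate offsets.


A spool: two coaxial disc flanges of radius 169 mm and thickness 18 mm, joined by a core cylinder of radius 60 mm and height 269 mm. The lower flange rests on z = 0 and the three cylinders share a vertical axis.


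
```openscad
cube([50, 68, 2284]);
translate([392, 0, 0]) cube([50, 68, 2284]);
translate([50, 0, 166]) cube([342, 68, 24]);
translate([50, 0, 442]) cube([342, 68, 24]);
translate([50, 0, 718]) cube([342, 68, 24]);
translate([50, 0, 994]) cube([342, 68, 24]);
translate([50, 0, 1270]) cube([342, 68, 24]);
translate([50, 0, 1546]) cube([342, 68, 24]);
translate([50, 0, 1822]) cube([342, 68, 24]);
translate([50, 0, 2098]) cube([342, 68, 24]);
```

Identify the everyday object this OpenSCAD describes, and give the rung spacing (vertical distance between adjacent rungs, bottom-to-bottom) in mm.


A ladder. The rung spacing is 276 mm.

Two tall 50×68 posts with 8 short bars between them — a ladder. Adjacent rungs sit at z = 166 and z = 442, so the spacing is 442 − 166 = 276 mm.


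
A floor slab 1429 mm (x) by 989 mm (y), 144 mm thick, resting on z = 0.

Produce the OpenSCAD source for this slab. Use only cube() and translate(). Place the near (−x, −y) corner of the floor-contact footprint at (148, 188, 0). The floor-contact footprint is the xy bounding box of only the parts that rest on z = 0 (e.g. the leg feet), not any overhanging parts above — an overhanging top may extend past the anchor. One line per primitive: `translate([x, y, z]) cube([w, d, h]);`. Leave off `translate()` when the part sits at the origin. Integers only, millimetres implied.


translate([148, 188, 0]) cube([1429, 989, 144]);


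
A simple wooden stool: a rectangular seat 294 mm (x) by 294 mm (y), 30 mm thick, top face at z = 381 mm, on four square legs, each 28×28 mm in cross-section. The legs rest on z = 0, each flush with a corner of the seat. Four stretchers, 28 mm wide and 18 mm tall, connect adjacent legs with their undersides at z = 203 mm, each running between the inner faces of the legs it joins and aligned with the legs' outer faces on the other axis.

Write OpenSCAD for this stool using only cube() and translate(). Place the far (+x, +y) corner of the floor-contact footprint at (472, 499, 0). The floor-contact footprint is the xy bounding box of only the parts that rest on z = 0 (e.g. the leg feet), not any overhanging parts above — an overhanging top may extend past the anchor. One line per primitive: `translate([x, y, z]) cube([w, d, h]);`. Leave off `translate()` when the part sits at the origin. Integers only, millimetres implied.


translate([178, 205, 351]) cube([294, 294, 30]);
translate([178, 205, 0]) cube([28, 28, 351]);
translate([444, 205, 0]) cube([28, 28, 351]);
translate([178, 471, 0]) cube([28, 28, 351]);
translate([444, 471, 0]) cube([28, 28, 351]);
translate([206, 205, 203]) cube([238, 28, 18]);
translate([206, 471, 203]) cube([238, 28, 18]);
translate([178, 233, 203]) cube([28, 238, 18]);
translate([444, 233, 203]) cube([28, 238, 18]);


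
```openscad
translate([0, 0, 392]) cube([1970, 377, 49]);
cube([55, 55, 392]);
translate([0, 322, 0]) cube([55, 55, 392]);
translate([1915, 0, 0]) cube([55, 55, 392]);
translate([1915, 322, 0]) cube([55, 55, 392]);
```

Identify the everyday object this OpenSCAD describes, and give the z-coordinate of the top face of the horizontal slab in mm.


A bench. The seat-top height is 441 mm.

A long slab on four corner posts — a bench. The slab sits at z = 392 with thickness 49, so the top is 392 + 49 = 441 mm.


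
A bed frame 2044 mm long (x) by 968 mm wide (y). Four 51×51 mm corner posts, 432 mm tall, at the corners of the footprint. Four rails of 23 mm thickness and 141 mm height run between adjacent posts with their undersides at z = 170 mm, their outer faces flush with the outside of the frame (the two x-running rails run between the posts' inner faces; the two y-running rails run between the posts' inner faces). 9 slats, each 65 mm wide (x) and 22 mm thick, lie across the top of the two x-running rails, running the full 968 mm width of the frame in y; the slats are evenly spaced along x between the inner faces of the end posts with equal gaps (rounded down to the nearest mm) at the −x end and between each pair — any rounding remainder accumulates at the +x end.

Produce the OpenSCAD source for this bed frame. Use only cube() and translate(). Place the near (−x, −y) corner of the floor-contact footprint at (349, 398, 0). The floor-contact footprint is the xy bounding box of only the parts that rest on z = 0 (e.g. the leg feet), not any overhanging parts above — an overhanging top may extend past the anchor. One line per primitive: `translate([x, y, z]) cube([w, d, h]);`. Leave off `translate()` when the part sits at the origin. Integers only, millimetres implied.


// slat z = rail_z + rail_h = 170 + 141 = 311
// slat gap = ⌊(1942 − 9·65) / 10⌋ = 135
translate([349, 398, 0]) cube([51, 51, 432]);
translate([349, 1315, 0]) cube([51, 51, 432]);
translate([2342, 398, 0]) cube([51, 51, 432]);
translate([2342, 1315, 0]) cube([51, 51, 432]);
translate([400, 398, 170]) cube([1942, 23, 141]);
translate([400, 1343, 170]) cube([1942, 23, 141]);
translate([349, 449, 170]) cube([23, 866, 141]);
translate([2370, 449, 170]) cube([23, 866, 141]);
translate([535, 398, 311]) cube([65, 968, 22]);
translate([735, 398, 311]) cube([65, 968, 22]);
translate([935, 398, 311]) cube([65, 968, 22]);
translate([1135, 398, 311]) cube([65, 968, 22]);
translate([1335, 398, 311]) cube([65, 968, 22]);
translate([1535, 398, 311]) cube([65, 968, 22]);
translate([1735, 398, 311]) cube([65, 968, 22]);
translate([1935, 398, 311]) cube([65, 968, 22]);
translate([2135, 398, 311]) cube([65, 968, 22]);


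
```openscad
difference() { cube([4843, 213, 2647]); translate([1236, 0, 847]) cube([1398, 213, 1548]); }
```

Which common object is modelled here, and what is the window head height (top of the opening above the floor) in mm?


A wall with a window opening. The window head height is 2395 mm.

A wall with a rectangular opening subtracted — a window. Sill at z = 847, opening 1548 mm tall, so the head is at 847 + 1548 = 2395 mm.


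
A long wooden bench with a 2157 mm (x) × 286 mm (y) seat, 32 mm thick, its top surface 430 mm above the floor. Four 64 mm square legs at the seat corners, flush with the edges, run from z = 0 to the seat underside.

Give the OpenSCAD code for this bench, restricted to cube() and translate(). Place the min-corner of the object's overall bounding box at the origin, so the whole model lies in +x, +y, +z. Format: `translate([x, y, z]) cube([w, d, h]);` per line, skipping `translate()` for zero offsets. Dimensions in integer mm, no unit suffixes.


translate([0, 0, 398]) cube([2157, 286, 32]);
cube([64, 64, 398]);
translate([0, 222, 0]) cube([64, 64, 398]);
translate([2093, 0, 0]) cube([64, 64, 398]);
translate([2093, 222, 0]) cube([64, 64, 398]);


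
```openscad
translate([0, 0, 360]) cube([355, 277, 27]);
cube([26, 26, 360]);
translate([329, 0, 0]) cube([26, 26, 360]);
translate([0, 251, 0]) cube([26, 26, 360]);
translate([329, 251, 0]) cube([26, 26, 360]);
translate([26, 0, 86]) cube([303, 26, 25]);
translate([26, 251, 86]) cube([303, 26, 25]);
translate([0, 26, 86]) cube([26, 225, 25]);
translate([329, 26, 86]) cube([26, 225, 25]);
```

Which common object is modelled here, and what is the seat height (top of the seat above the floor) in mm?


A stool. The seat height is 387 mm.

A 355×277×27 slab at z = 360 on four corner posts — a stool. The seat top is 360 + 27 = 387 mm.


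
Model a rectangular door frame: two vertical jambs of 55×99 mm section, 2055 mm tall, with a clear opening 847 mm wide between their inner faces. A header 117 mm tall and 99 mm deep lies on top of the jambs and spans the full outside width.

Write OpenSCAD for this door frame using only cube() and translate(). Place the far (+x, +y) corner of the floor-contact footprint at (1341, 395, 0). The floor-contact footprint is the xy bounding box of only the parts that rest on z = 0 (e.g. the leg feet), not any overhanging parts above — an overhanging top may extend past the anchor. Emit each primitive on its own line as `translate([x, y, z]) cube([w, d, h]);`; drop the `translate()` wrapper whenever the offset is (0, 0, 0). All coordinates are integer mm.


translate([384, 296, 0]) cube([55, 99, 2055]);
translate([1286, 296, 0]) cube([55, 99, 2055]);
translate([384, 296, 2055]) cube([957, 99, 117]);


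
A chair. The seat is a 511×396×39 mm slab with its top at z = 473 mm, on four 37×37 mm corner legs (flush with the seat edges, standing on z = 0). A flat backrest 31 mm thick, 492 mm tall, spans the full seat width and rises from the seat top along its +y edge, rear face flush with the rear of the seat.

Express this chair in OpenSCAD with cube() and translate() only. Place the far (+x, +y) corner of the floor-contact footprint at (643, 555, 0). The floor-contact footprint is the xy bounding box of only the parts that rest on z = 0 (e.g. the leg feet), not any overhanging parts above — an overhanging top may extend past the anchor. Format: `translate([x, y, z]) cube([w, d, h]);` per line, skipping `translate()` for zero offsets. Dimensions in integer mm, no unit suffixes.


translate([132, 159, 434]) cube([511, 396, 39]);
translate([132, 159, 0]) cube([37, 37, 434]);
translate([606, 159, 0]) cube([37, 37, 434]);
translate([132, 518, 0]) cube([37, 37, 434]);
translate([606, 518, 0]) cube([37, 37, 434]);
translate([132, 524, 473]) cube([511, 31, 492]);


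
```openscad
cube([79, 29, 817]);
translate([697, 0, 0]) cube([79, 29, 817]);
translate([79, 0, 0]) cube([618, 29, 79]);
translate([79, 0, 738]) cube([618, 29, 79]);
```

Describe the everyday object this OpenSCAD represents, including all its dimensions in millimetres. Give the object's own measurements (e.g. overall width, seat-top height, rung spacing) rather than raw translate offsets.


A rectangular picture frame lying in the x–z plane (depth along y). The opening is 618 mm wide (x) by 659 mm tall (z), surrounded by a border 79 mm wide on all four sides. The frame is 29 mm deep and is made of two full-height vertical stiles with two horizontal rails fitted between them.


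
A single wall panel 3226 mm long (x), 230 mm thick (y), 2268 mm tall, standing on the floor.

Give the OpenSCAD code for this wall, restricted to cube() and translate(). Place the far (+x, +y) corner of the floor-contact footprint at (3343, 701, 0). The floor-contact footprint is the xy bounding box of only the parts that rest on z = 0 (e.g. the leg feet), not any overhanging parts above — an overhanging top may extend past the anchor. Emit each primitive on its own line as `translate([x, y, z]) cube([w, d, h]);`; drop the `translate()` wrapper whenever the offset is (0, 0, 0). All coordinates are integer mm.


translate([117, 471, 0]) cube([3226, 230, 2268]);


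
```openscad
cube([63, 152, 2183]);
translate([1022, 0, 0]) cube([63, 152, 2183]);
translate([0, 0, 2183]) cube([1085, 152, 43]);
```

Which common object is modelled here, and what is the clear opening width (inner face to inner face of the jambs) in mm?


A door frame. The clear opening width is 959 mm.

Two 2183 mm tall posts with a header on top — a door frame. The left jamb is 63 mm wide at x = 0; the right jamb starts at x = 1022. The clear opening is 1022 − 63 = 959 mm.


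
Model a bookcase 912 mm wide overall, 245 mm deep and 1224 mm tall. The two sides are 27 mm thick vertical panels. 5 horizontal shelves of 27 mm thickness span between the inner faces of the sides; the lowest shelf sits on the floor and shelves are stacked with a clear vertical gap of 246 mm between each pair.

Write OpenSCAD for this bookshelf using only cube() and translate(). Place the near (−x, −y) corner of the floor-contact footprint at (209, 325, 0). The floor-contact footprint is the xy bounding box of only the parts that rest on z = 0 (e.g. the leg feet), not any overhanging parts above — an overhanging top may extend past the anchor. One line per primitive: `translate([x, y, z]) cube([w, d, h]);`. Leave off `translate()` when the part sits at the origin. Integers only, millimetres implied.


translate([209, 325, 0]) cube([27, 245, 1224]);
translate([1094, 325, 0]) cube([27, 245, 1224]);
translate([236, 325, 0]) cube([858, 245, 27]);
translate([236, 325, 273]) cube([858, 245, 27]);
translate([236, 325, 546]) cube([858, 245, 27]);
translate([236, 325, 819]) cube([858, 245, 27]);
translate([236, 325, 1092]) cube([858, 245, 27]);


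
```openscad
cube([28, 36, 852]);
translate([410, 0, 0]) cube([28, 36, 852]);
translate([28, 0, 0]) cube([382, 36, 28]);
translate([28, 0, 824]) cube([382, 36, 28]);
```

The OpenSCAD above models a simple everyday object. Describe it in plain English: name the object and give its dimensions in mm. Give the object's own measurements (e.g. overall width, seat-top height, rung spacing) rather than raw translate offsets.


A rectangular picture frame lying in the x–z plane (depth along y). The opening is 382 mm wide (x) by 796 mm tall (z), surrounded by a border 28 mm wide on all four sides. The frame is 36 mm deep and is made of two full-height vertical stiles with two horizontal rails fitted between them.


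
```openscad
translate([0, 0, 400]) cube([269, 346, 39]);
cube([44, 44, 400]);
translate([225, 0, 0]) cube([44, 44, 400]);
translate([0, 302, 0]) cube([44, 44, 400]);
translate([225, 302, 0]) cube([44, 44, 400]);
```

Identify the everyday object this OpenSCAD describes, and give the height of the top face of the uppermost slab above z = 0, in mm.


A stool. The seat height is 439 mm.

A 269×346×39 slab at z = 400 on four corner posts — a stool. The seat top is 400 + 39 = 439 mm.


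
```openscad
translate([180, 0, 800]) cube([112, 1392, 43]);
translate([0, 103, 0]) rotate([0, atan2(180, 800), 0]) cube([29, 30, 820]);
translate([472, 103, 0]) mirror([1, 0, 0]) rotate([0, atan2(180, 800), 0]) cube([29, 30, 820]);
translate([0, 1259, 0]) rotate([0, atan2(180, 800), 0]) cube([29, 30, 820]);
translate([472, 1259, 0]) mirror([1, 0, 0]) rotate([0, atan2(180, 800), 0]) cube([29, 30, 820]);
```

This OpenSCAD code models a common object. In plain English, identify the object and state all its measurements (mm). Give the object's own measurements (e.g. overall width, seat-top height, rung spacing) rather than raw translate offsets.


A sawhorse. A 112×1392×43 mm beam (x, y, z) sits on two A-frame leg pairs. Each pair is two raked legs of 29×30 mm section (30 mm along y) splaying symmetrically in x. Each leg rises 800 mm vertically over 180 mm of horizontal reach and is 820 mm long along its own axis. Every leg's outer bottom edge rests on the floor and its outer top edge meets a bottom edge of the beam — the left legs (tilting toward +x) meet the beam's −x bottom edge, the right legs (their mirror images, tilting toward −x) meet its +x bottom edge — so the leg tops tuck under the beam, the beam's underside is 800 mm above the floor, and the feet are 472 mm apart outside-to-outside with the beam centred between them. The two leg pairs are set in 103 mm from either end of the beam.


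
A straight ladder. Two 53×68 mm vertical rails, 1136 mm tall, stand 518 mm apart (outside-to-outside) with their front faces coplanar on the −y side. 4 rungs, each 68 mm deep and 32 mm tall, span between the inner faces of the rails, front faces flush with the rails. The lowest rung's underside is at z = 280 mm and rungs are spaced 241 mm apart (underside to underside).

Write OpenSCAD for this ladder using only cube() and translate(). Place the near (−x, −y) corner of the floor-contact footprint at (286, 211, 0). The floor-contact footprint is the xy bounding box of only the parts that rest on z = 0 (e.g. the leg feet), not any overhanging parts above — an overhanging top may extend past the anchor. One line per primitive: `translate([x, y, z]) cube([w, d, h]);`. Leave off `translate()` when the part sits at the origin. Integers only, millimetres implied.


translate([286, 211, 0]) cube([53, 68, 1136]);
translate([751, 211, 0]) cube([53, 68, 1136]);
translate([339, 211, 280]) cube([412, 68, 32]);
translate([339, 211, 521]) cube([412, 68, 32]);
translate([339, 211, 762]) cube([412, 68, 32]);
translate([339, 211, 1003]) cube([412, 68, 32]);


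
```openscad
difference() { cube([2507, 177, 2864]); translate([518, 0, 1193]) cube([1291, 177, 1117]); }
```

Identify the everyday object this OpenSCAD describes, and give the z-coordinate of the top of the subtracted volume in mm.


A wall with a window opening. The window head height is 2310 mm.

A wall with a rectangular opening subtracted — a window. Sill at z = 1193, opening 1117 mm tall, so the head is at 1193 + 1117 = 2310 mm.


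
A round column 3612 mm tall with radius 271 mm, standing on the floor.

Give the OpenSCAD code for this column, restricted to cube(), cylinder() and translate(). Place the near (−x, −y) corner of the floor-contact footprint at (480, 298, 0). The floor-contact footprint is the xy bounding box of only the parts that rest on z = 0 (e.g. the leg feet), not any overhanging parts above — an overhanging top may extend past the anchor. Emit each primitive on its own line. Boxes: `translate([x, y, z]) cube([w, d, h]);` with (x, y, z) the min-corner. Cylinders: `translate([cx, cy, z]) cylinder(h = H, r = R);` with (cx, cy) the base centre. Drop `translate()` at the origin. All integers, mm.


translate([751, 569, 0]) cylinder(h = 3612, r = 271);


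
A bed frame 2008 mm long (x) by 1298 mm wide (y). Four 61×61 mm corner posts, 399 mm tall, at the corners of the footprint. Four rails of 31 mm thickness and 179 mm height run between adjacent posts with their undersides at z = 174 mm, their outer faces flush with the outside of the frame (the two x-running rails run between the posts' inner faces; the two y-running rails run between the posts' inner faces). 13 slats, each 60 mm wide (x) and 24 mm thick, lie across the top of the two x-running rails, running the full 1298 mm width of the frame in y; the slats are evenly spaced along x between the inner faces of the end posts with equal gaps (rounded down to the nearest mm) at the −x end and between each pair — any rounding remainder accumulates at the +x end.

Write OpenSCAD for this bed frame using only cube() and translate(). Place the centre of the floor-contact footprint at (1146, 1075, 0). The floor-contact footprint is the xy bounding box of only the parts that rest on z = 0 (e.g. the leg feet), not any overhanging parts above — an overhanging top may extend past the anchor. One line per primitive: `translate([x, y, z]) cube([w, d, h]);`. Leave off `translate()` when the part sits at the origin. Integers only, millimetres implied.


// slat z = rail_z + rail_h = 174 + 179 = 353
// slat gap = ⌊(1886 − 13·60) / 14⌋ = 79
translate([142, 426, 0]) cube([61, 61, 399]);
translate([142, 1663, 0]) cube([61, 61, 399]);
translate([2089, 426, 0]) cube([61, 61, 399]);
translate([2089, 1663, 0]) cube([61, 61, 399]);
translate([203, 426, 174]) cube([1886, 31, 179]);
translate([203, 1693, 174]) cube([1886, 31, 179]);
translate([142, 487, 174]) cube([31, 1176, 179]);
translate([2119, 487, 174]) cube([31, 1176, 179]);
translate([282, 426, 353]) cube([60, 1298, 24]);
translate([421, 426, 353]) cube([60, 1298, 24]);
translate([560, 426, 353]) cube([60, 1298, 24]);
translate([699, 426, 353]) cube([60, 1298, 24]);
translate([838, 426, 353]) cube([60, 1298, 24]);
translate([977, 426, 353]) cube([60, 1298, 24]);
translate([1116, 426, 353]) cube([60, 1298, 24]);
translate([1255, 426, 353]) cube([60, 1298, 24]);
translate([1394, 426, 353]) cube([60, 1298, 24]);
translate([1533, 426, 353]) cube([60, 1298, 24]);
translate([1672, 426, 353]) cube([60, 1298, 24]);
translate([1811, 426, 353]) cube([60, 1298, 24]);
translate([1950, 426, 353]) cube([60, 1298, 24]);
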